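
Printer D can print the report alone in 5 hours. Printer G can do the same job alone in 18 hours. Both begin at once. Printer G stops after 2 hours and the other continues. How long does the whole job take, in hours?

In the first 2 hours the combined rate is 23/90, so 23/45 of the job is done, leaving 22/45.
After printer G leaves the rate is 1/5 per hour; the remaining 22/45 takes 22/9 hours.
Total = 2 + 22/9 = 40/9 hours.

40/9 hours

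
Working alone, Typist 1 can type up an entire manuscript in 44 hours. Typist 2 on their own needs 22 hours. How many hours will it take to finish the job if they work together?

44/3 hours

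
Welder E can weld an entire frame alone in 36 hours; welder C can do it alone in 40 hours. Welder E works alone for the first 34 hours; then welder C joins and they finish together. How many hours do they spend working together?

20/19 hours

In 34 hours welder E does 34/36 = 17/18 of the job, leaving 1/18.
Welder E and welder C together work at 19/360 per hour, so finishing takes 1/18 ÷ 19/360 = 20/19 hours.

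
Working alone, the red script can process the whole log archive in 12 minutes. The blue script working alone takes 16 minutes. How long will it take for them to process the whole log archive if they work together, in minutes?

48/7 minutes

Combined rate: 1/12 + 1/16 = (4 + 3)/48 = 7/48 per minute.
Time = 1 ÷ (7/48) = 48/7 minutes.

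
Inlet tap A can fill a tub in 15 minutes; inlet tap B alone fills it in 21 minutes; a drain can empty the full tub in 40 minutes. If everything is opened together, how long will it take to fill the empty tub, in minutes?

56/5 minutes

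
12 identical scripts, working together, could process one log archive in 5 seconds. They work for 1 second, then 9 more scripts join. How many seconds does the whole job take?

One script does 1/60 of the job per second.
After 1 second with 12 scripts, 1/5 is done (4/5 left).
With 21 scripts the rate is 21/60 = 7/20, so the rest takes 4/5 ÷ 7/20 = 16/7 seconds.
Total = 1 + 16/7 = 23/7 seconds.

23/7 seconds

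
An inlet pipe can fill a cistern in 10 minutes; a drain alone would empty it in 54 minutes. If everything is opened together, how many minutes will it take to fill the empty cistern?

135/11 minutes

Net rate = 1/10 − 1/54 = (27 − 5)/270 = 22/270 = 11/135 per minute.
Filling time = 1 ÷ (11/135) = 135/11 minutes.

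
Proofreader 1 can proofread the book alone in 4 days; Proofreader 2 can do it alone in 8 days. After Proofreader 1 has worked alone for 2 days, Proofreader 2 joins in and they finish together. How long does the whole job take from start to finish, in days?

In 2 days Proofreader 1 does 2/4 = 1/2 of the job, leaving 1/2.
Proofreader 1 and Proofreader 2 together work at 3/8 per day, so finishing takes 1/2 ÷ 3/8 = 4/3 days.
Total time = 2 + 4/3 = 10/3 days.

10/3 days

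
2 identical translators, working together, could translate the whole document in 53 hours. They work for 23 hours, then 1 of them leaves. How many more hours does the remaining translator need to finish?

60 hours

One translator does 1/106 of the job per hour.
After 23 hours with 2 translators, 23/53 is done (30/53 left).
With 1 translator the rate is 1/106, so the rest takes 30/53 ÷ 1/106 = 60 hours.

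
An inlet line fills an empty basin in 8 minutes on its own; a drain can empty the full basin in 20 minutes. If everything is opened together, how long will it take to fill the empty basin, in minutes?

Net rate = 1/8 − 1/20 = (5 − 2)/40 = 3/40 per minute.
Filling time = 1 ÷ (3/40) = 40/3 minutes.

40/3 minutes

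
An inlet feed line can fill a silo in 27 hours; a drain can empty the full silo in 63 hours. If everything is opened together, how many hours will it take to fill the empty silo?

189/4 hours

Net rate = 1/27 − 1/63 = (7 − 3)/189 = 4/189 per hour.
Filling time = 1 ÷ (4/189) = 189/4 hours.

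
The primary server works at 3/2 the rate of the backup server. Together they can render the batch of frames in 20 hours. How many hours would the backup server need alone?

50 hours

Let the backup server's rate be r; then the primary server's rate is (3/2)r, so together (3/2 + 1)r = (5/2)r = 1/20.
Thus r = 1/50 per hour.
The backup server alone: 50 hours; the primary server alone: 100/3 hours.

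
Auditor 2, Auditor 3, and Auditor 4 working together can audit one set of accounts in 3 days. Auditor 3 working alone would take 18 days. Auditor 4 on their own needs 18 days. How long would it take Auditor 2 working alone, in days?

9/2 days

Combined rate is 1/3 per day.
Known contribution: 1/18 + 1/18 = (1 + 1)/18 = 2/18 = 1/9 per day.
So Auditor 2's rate is 1/3 − 1/9 = 2/9, meaning 9/2 days alone.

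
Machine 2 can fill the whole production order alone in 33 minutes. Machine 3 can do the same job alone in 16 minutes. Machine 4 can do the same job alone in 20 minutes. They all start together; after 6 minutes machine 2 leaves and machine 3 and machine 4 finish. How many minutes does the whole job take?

80/11 minutes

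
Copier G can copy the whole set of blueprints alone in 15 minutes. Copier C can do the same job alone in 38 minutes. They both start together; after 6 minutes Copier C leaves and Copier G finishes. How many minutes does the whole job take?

In the first 6 minutes the combined rate is 53/570, so 53/95 of the job is done, leaving 42/95.
After Copier C leaves the rate is 1/15 per minute; the remaining 42/95 takes 126/19 minutes.
Total = 6 + 126/19 = 240/19 minutes.

240/19 minutes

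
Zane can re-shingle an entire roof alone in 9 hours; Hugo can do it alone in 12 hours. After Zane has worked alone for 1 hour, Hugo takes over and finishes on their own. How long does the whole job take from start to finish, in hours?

35/3 hours

In 1 hour Zane does 1/9 of the job, leaving 8/9.
Hugo works at 1/12 per hour, so finishing takes 8/9 ÷ 1/12 = 32/3 hours.
Total time = 1 + 32/3 = 35/3 hours.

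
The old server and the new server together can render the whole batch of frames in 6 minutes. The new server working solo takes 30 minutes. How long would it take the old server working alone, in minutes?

15/2 minutes

Combined rate is 1/6 per minute.
Known contribution: 1/30 per minute.
So the old server's rate is 1/6 − 1/30 = 2/15, meaning 15/2 minutes alone.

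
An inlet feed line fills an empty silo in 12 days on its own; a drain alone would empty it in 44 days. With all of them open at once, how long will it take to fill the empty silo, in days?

Net rate = 1/12 − 1/44 = (11 − 3)/132 = 8/132 = 2/33 per day.
Filling time = 1 ÷ (2/33) = 33/2 days.

33/2 days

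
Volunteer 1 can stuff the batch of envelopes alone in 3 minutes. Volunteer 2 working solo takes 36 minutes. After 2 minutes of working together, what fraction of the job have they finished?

Combined rate: 1/3 + 1/36 = (12 + 1)/36 = 13/36 per minute.
In 2 minutes they complete 2·13/36 = 13/18 of the job.

13/18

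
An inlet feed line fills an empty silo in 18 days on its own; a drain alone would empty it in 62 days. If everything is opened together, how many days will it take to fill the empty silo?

Net rate = 1/18 − 1/62 = (31 − 9)/558 = 22/558 = 11/279 per day.
Filling time = 1 ÷ (11/279) = 279/11 days.

279/11 days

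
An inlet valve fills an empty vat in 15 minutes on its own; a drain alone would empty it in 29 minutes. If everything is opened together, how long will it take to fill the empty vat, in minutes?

Net rate = 1/15 − 1/29 = (29 − 15)/435 = 14/435 per minute.
Filling time = 1 ÷ (14/435) = 435/14 minutes.

435/14 minutes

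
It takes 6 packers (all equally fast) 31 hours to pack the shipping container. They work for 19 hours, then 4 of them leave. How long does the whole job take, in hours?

55 hours

One packer does 1/186 of the job per hour.
After 19 hours with 6 packers, 19/31 is done (12/31 left).
With 2 packers the rate is 2/186 = 1/93, so the rest takes 12/31 ÷ 1/93 = 36 hours.
Total = 19 + 36 = 55 hours.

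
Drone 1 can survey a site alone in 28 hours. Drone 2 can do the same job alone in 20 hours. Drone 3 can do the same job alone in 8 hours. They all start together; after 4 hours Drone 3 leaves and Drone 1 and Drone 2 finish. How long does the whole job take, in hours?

35/6 hours

In the first 4 hours the combined rate is 59/280, so 59/70 of the job is done, leaving 11/70.
After Drone 3 leaves the rate is 3/35 per hour; the remaining 11/70 takes 11/6 hours.
Total = 4 + 11/6 = 35/6 hours.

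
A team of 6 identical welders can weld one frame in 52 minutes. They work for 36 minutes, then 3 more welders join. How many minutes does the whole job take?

One welder does 1/312 of the job per minute.
After 36 minutes with 6 welders, 9/13 is done (4/13 left).
With 9 welders the rate is 9/312 = 3/104, so the rest takes 4/13 ÷ 3/104 = 32/3 minutes.
Total = 36 + 32/3 = 140/3 minutes.

140/3 minutes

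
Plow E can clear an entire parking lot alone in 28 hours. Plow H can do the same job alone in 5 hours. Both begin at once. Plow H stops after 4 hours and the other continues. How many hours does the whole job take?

28/5 hours

In the first 4 hours the combined rate is 33/140, so 33/35 of the job is done, leaving 2/35.
After Plow H leaves the rate is 1/28 per hour; the remaining 2/35 takes 8/5 hours.
Total = 4 + 8/5 = 28/5 hours.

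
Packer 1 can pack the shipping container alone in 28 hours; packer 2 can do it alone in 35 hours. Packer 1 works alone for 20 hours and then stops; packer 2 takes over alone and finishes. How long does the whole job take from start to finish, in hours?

30 hours

In 20 hours packer 1 does 20/28 = 5/7 of the job, leaving 2/7.
Packer 2 works at 1/35 per hour, so finishing takes 2/7 ÷ 1/35 = 10 hours.
Total time = 20 + 10 = 30 hours.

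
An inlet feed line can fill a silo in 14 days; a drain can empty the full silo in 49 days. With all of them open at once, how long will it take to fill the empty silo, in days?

98/5 days

Net rate = 1/14 − 1/49 = (7 − 2)/98 = 5/98 per day.
Filling time = 1 ÷ (5/98) = 98/5 days.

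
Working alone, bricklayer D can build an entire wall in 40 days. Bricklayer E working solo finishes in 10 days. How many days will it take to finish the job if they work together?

8 days

With two workers the combined time is the product over the sum: 40·10/(40+10) = 400/50 = 8 days.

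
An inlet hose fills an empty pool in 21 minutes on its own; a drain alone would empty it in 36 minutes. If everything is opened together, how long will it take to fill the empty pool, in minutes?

Net rate = 1/21 − 1/36 = (12 − 7)/252 = 5/252 per minute.
Filling time = 1 ÷ (5/252) = 252/5 minutes.

252/5 minutes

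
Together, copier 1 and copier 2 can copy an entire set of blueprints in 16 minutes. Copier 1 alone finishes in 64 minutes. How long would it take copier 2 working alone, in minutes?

Combined rate is 1/16 per minute.
Known contribution: 1/64 per minute.
So copier 2's rate is 1/16 − 1/64 = 3/64, meaning 64/3 minutes alone.

64/3 minutes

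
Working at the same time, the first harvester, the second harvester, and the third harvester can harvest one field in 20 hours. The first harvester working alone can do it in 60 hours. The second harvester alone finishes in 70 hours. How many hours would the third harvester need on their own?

105/2 hours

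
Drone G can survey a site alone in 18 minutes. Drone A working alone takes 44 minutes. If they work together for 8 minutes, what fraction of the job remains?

37/99

Combined rate: 1/18 + 1/44 = (22 + 9)/396 = 31/396 per minute.
In 8 minutes they complete 8·31/396 = 62/99 of the job.
So 37/99 remains.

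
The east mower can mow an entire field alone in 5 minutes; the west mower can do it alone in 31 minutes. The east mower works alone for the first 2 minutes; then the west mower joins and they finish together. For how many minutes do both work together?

In 2 minutes the east mower does 2/5 of the job, leaving 3/5.
The east mower and the west mower together work at 36/155 per minute, so finishing takes 3/5 ÷ 36/155 = 31/12 minutes.

31/12 minutes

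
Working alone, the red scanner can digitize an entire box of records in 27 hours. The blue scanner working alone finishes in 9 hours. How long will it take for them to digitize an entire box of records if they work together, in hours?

27/4 hours

Combined rate: 1/27 + 1/9 = (1 + 3)/27 = 4/27 per hour.
Time = 1 ÷ (4/27) = 27/4 hours.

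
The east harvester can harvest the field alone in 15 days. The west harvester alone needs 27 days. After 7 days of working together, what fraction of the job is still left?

37/135

Combined rate: 1/15 + 1/27 = (9 + 5)/135 = 14/135 per day.
In 7 days they complete 7·14/135 = 98/135 of the job.
So 37/135 remains.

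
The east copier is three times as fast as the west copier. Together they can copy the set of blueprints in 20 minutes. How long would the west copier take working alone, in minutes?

80 minutes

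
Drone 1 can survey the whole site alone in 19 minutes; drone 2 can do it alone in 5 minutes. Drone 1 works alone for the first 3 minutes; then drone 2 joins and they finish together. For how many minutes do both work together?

In 3 minutes drone 1 does 3/19 of the job, leaving 16/19.
Drone 1 and drone 2 together work at 24/95 per minute, so finishing takes 16/19 ÷ 24/95 = 10/3 minutes.

10/3 minutes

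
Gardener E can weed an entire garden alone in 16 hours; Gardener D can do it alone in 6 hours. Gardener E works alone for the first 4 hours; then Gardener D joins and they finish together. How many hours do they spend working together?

36/11 hours

In 4 hours Gardener E does 4/16 = 1/4 of the job, leaving 3/4.
Gardener E and Gardener D together work at 11/48 per hour, so finishing takes 3/4 ÷ 11/48 = 36/11 hours.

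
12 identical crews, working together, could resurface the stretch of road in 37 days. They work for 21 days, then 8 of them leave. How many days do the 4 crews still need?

One crew does 1/444 of the job per day.
After 21 days with 12 crews, 21/37 is done (16/37 left).
With 4 crews the rate is 4/444 = 1/111, so the rest takes 16/37 ÷ 1/111 = 48 days.

48 days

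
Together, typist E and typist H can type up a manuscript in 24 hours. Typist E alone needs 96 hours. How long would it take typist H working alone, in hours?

Combined rate is 1/24 per hour.
Known contribution: 1/96 per hour.
So typist H's rate is 1/24 − 1/96 = 1/32, meaning 32 hours alone.

32 hours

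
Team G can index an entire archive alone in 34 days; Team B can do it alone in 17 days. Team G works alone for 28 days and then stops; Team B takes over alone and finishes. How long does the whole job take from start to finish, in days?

In 28 days Team G does 28/34 = 14/17 of the job, leaving 3/17.
Team B works at 1/17 per day, so finishing takes 3/17 ÷ 1/17 = 3 days.
Total time = 28 + 3 = 31 days.

31 days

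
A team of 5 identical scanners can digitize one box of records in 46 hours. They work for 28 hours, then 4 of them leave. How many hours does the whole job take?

One scanner does 1/230 of the job per hour.
After 28 hours with 5 scanners, 14/23 is done (9/23 left).
With 1 scanner the rate is 1/230, so the rest takes 9/23 ÷ 1/230 = 90 hours.
Total = 28 + 90 = 118 hours.

118 hours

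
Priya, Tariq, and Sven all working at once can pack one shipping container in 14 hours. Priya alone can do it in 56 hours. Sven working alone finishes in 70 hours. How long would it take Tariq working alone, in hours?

280/11 hours

Combined rate is 1/14 per hour.
Known contribution: 1/56 + 1/70 = (5 + 4)/280 = 9/280 per hour.
So Tariq's rate is 1/14 − 9/280 = 11/280, meaning 280/11 hours alone.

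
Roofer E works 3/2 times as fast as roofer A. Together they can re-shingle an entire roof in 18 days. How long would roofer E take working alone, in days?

Let roofer A's rate be r; then roofer E's rate is (3/2)r, so together (3/2 + 1)r = (5/2)r = 1/18.
Thus r = 1/45 per day.
Roofer A alone: 45 days; roofer E alone: 30 days.

30 days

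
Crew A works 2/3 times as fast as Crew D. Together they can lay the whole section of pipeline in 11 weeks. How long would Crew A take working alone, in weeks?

Let Crew D's rate be r; then Crew A's rate is (2/3)r, so together (2/3 + 1)r = (5/3)r = 1/11.
Thus r = 3/55 per week.
Crew D alone: 55/3 weeks; Crew A alone: 55/2 weeks.

55/2 weeks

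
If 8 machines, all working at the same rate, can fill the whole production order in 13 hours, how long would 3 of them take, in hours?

104/3 hours

Total work is 8·13 = 104 machine-hours.
With 3 machines: 104/3 hours.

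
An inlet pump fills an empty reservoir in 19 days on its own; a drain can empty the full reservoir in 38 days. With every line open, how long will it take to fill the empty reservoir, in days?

38 days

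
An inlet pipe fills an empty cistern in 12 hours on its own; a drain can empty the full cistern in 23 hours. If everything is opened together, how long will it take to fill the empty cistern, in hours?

Net rate = 1/12 − 1/23 = (23 − 12)/276 = 11/276 per hour.
Filling time = 1 ÷ (11/276) = 276/11 hours.

276/11 hours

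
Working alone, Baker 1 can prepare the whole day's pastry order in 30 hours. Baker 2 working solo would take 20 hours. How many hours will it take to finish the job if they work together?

12 hours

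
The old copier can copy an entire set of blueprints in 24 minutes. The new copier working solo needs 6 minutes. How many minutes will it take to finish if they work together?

24/5 minutes

Combined rate: 1/24 + 1/6 = (1 + 4)/24 = 5/24 per minute.
Time = 1 ÷ (5/24) = 24/5 minutes.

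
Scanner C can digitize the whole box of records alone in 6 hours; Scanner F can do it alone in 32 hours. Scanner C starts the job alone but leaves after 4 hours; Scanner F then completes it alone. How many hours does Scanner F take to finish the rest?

32/3 hours

In 4 hours Scanner C does 4/6 = 2/3 of the job, leaving 1/3.
Scanner F works at 1/32 per hour, so finishing takes 1/3 ÷ 1/32 = 32/3 hours.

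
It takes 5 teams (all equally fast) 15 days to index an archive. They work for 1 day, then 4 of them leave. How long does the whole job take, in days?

71 days

One team does 1/75 of the job per day.
After 1 day with 5 teams, 1/15 is done (14/15 left).
With 1 team the rate is 1/75, so the rest takes 14/15 ÷ 1/75 = 70 days.
Total = 1 + 70 = 71 days.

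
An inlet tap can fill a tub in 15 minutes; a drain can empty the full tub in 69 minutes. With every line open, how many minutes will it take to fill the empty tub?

Net rate = 1/15 − 1/69 = (23 − 5)/345 = 18/345 = 6/115 per minute.
Filling time = 1 ÷ (6/115) = 115/6 minutes.

115/6 minutes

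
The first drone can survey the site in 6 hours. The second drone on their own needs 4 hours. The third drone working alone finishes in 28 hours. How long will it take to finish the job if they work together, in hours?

42/19 hours

Combined rate: 1/6 + 1/4 + 1/28 = (14 + 21 + 3)/84 = 38/84 = 19/42 per hour.
Time = 1 ÷ (19/42) = 42/19 hours.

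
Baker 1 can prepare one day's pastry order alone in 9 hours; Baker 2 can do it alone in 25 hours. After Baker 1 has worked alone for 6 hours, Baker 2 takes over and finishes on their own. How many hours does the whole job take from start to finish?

43/3 hours

In 6 hours Baker 1 does 6/9 = 2/3 of the job, leaving 1/3.
Baker 2 works at 1/25 per hour, so finishing takes 1/3 ÷ 1/25 = 25/3 hours.
Total time = 6 + 25/3 = 43/3 hours.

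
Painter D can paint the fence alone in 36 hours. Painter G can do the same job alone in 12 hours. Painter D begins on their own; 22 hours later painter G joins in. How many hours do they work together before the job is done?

7/2 hours

In the first 22 hours painter D alone does 22/36 = 11/18 of the job, leaving 7/18.
Once everyone is working, combined rate: 1/36 + 1/12 = (1 + 3)/36 = 4/36 = 1/9 per hour.
Remaining 7/18 at 1/9 per hour takes 7/2 hours.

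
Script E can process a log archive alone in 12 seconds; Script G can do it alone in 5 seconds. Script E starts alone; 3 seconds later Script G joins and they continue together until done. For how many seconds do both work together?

45/17 seconds

In 3 seconds Script E does 3/12 = 1/4 of the job, leaving 3/4.
Script E and Script G together work at 17/60 per second, so finishing takes 3/4 ÷ 17/60 = 45/17 seconds.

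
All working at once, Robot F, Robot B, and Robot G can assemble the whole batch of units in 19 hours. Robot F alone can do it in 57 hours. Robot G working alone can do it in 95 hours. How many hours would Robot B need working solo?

Combined rate is 1/19 per hour.
Known contribution: 1/57 + 1/95 = (5 + 3)/285 = 8/285 per hour.
So Robot B's rate is 1/19 − 8/285 = 7/285, meaning 285/7 hours alone.

285/7 hours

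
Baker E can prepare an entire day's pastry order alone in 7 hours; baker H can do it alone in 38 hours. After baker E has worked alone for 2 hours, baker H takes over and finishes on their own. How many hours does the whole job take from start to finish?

204/7 hours

In 2 hours baker E does 2/7 of the job, leaving 5/7.
Baker H works at 1/38 per hour, so finishing takes 5/7 ÷ 1/38 = 190/7 hours.
Total time = 2 + 190/7 = 204/7 hours.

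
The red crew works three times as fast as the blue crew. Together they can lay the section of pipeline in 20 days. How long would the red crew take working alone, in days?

80/3 days

Let the blue crew's rate be r; then the red crew's rate is 3r, so together (3 + 1)r = 4r = 1/20.
Thus r = 1/80 per day.
The blue crew alone: 80 days; the red crew alone: 80/3 days.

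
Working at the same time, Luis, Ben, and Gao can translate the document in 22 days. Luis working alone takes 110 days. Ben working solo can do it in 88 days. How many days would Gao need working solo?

Combined rate is 1/22 per day.
Known contribution: 1/110 + 1/88 = (4 + 5)/440 = 9/440 per day.
So Gao's rate is 1/22 − 9/440 = 1/40, meaning 40 days alone.

40 days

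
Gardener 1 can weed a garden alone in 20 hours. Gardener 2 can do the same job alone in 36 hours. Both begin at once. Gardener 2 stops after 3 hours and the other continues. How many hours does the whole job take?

In the first 3 hours the combined rate is 7/90, so 7/30 of the job is done, leaving 23/30.
After Gardener 2 leaves the rate is 1/20 per hour; the remaining 23/30 takes 46/3 hours.
Total = 3 + 46/3 = 55/3 hours.

55/3 hours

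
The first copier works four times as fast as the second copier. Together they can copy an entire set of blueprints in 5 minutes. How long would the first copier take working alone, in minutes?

Let the second copier's rate be r; then the first copier's rate is 4r, so together (4 + 1)r = 5r = 1/5.
Thus r = 1/25 per minute.
The second copier alone: 25 minutes; the first copier alone: 25/4 minutes.

25/4 minutes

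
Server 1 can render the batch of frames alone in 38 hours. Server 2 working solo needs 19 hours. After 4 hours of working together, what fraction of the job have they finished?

Combined rate: 1/38 + 1/19 = (1 + 2)/38 = 3/38 per hour.
In 4 hours they complete 4·3/38 = 6/19 of the job.

6/19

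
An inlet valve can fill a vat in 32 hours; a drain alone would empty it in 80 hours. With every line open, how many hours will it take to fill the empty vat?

Net rate = 1/32 − 1/80 = (5 − 2)/160 = 3/160 per hour.
Filling time = 1 ÷ (3/160) = 160/3 hours.

160/3 hours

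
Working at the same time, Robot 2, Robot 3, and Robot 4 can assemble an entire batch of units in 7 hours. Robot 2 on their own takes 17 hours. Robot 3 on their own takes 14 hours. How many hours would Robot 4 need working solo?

238/3 hours

Combined rate is 1/7 per hour.
Known contribution: 1/17 + 1/14 = (14 + 17)/238 = 31/238 per hour.
So Robot 4's rate is 1/7 − 31/238 = 3/238, meaning 238/3 hours alone.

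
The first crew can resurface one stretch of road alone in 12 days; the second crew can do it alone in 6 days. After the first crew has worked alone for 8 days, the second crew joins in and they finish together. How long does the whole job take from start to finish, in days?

28/3 days

In 8 days the first crew does 8/12 = 2/3 of the job, leaving 1/3.
The first crew and the second crew together work at 1/4 per day, so finishing takes 1/3 ÷ 1/4 = 4/3 days.
Total time = 8 + 4/3 = 28/3 days.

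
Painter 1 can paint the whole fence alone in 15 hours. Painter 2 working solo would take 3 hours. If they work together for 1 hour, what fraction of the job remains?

Combined rate: 1/15 + 1/3 = (1 + 5)/15 = 6/15 = 2/5 per hour.
In 1 hour they complete 1·2/5 = 2/5 of the job.
So 3/5 remains.

3/5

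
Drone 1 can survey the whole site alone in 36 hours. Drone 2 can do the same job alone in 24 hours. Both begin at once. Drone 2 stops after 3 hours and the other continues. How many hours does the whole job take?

In the first 3 hours the combined rate is 5/72, so 5/24 of the job is done, leaving 19/24.
After drone 2 leaves the rate is 1/36 per hour; the remaining 19/24 takes 57/2 hours.
Total = 3 + 57/2 = 63/2 hours.

63/2 hours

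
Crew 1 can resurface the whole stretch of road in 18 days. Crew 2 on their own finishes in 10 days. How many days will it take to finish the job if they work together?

Combined rate: 1/18 + 1/10 = (5 + 9)/90 = 14/90 = 7/45 per day.
Time = 1 ÷ (7/45) = 45/7 days.

45/7 days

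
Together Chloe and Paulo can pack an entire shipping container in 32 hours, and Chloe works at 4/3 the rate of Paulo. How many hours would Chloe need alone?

56 hours

Let Paulo's rate be r; then Chloe's rate is (4/3)r, so together (4/3 + 1)r = (7/3)r = 1/32.
Thus r = 3/224 per hour.
Paulo alone: 224/3 hours; Chloe alone: 56 hours.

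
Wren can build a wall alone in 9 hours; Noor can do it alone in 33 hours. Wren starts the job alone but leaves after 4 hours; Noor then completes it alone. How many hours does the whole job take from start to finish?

67/3 hours

In 4 hours Wren does 4/9 of the job, leaving 5/9.
Noor works at 1/33 per hour, so finishing takes 5/9 ÷ 1/33 = 55/3 hours.
Total time = 4 + 55/3 = 67/3 hours.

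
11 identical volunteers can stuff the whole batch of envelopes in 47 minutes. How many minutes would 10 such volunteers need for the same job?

517/10 minutes

Total work is 11·47 = 517 volunteer-minutes.
With 10 volunteers: 517/10 minutes.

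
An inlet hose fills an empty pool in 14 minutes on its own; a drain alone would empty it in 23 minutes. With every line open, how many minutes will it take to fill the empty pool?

Net rate = 1/14 − 1/23 = (23 − 14)/322 = 9/322 per minute.
Filling time = 1 ÷ (9/322) = 322/9 minutes.

322/9 minutes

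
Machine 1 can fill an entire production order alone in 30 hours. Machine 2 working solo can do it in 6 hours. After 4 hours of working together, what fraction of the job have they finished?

4/5

Combined rate: 1/30 + 1/6 = (1 + 5)/30 = 6/30 = 1/5 per hour.
In 4 hours they complete 4·1/5 = 4/5 of the job.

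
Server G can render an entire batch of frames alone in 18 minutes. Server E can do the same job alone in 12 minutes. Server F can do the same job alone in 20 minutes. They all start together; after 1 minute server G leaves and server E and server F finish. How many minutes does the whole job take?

In the first 1 minute the combined rate is 17/90, so 17/90 of the job is done, leaving 73/90.
After server G leaves the rate is 2/15 per minute; the remaining 73/90 takes 73/12 minutes.
Total = 1 + 73/12 = 85/12 minutes.

85/12 minutes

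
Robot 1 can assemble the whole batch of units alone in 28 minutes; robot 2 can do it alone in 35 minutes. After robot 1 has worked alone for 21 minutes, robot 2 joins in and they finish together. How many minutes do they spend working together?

In 21 minutes robot 1 does 21/28 = 3/4 of the job, leaving 1/4.
Robot 1 and robot 2 together work at 9/140 per minute, so finishing takes 1/4 ÷ 9/140 = 35/9 minutes.

35/9 minutes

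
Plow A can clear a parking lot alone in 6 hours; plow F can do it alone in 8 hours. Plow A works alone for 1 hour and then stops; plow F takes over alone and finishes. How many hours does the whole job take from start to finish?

In 1 hour plow A does 1/6 of the job, leaving 5/6.
Plow F works at 1/8 per hour, so finishing takes 5/6 ÷ 1/8 = 20/3 hours.
Total time = 1 + 20/3 = 23/3 hours.

23/3 hours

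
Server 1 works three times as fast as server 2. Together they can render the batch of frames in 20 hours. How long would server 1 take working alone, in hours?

80/3 hours

Let server 2's rate be r; then server 1's rate is 3r, so together (3 + 1)r = 4r = 1/20.
Thus r = 1/80 per hour.
Server 2 alone: 80 hours; server 1 alone: 80/3 hours.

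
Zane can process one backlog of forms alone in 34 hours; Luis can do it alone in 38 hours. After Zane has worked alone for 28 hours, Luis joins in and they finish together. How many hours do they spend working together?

19/6 hours

In 28 hours Zane does 28/34 = 14/17 of the job, leaving 3/17.
Zane and Luis together work at 18/323 per hour, so finishing takes 3/17 ÷ 18/323 = 19/6 hours.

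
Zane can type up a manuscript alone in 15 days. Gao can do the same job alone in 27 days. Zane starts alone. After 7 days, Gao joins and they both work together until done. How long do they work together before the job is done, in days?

In the first 7 days Zane alone does 7/15 of the job, leaving 8/15.
Once everyone is working, combined rate: 1/15 + 1/27 = (9 + 5)/135 = 14/135 per day.
Remaining 8/15 at 14/135 per day takes 36/7 days.

36/7 days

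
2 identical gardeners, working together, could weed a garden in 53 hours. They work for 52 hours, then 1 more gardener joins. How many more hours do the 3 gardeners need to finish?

2/3 hours

One gardener does 1/106 of the job per hour.
After 52 hours with 2 gardeners, 52/53 is done (1/53 left).
With 3 gardeners the rate is 3/106, so the rest takes 1/53 ÷ 3/106 = 2/3 hours.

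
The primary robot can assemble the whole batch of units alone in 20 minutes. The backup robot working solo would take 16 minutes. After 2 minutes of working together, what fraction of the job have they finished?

Combined rate: 1/20 + 1/16 = (4 + 5)/80 = 9/80 per minute.
In 2 minutes they complete 2·9/80 = 9/40 of the job.

9/40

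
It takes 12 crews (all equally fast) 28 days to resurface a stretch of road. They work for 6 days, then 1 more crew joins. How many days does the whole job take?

One crew does 1/336 of the job per day.
After 6 days with 12 crews, 3/14 is done (11/14 left).
With 13 crews the rate is 13/336, so the rest takes 11/14 ÷ 13/336 = 264/13 days.
Total = 6 + 264/13 = 342/13 days.

342/13 days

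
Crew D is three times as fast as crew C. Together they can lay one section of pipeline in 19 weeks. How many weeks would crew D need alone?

Let crew C's rate be r; then crew D's rate is 3r, so together (3 + 1)r = 4r = 1/19.
Thus r = 1/76 per week.
Crew C alone: 76 weeks; crew D alone: 76/3 weeks.

76/3 weeks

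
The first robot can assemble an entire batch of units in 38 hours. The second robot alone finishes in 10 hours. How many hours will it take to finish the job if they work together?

95/12 hours

With two workers the combined time is the product over the sum: 38·10/(38+10) = 380/48 = 95/12 hours.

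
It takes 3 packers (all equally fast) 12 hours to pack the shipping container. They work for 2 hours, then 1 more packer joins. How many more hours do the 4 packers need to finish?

15/2 hours

One packer does 1/36 of the job per hour.
After 2 hours with 3 packers, 1/6 is done (5/6 left).
With 4 packers the rate is 4/36 = 1/9, so the rest takes 5/6 ÷ 1/9 = 15/2 hours.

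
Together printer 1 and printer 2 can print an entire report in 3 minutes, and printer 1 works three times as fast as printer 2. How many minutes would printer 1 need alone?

4 minutes

Let printer 2's rate be r; then printer 1's rate is 3r, so together (3 + 1)r = 4r = 1/3.
Thus r = 1/12 per minute.
Printer 2 alone: 12 minutes; printer 1 alone: 4 minutes.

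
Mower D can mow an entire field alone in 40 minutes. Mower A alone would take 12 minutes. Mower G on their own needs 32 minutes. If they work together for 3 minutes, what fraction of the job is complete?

67/160

Combined rate: 1/40 + 1/12 + 1/32 = (12 + 40 + 15)/480 = 67/480 per minute.
In 3 minutes they complete 3·67/480 = 67/160 of the job.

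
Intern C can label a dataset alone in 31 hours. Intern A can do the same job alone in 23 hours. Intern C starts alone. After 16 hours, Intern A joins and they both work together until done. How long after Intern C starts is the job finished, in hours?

403/18 hours

In the first 16 hours Intern C alone does 16/31 of the job, leaving 15/31.
Once everyone is working, combined rate: 1/31 + 1/23 = (23 + 31)/713 = 54/713 per hour.
Remaining 15/31 at 54/713 per hour takes 115/18 hours.
Total from the start = 16 + 115/18 = 403/18 hours.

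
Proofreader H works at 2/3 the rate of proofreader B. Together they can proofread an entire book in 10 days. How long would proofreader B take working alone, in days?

50/3 days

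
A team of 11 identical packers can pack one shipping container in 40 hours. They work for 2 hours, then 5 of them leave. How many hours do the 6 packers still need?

209/3 hours

One packer does 1/440 of the job per hour.
After 2 hours with 11 packers, 1/20 is done (19/20 left).
With 6 packers the rate is 6/440 = 3/220, so the rest takes 19/20 ÷ 3/220 = 209/3 hours.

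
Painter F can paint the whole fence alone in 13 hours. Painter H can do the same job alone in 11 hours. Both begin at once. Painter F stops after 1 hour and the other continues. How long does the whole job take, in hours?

132/13 hours

In the first 1 hour the combined rate is 24/143, so 24/143 of the job is done, leaving 119/143.
After Painter F leaves the rate is 1/11 per hour; the remaining 119/143 takes 119/13 hours.
Total = 1 + 119/13 = 132/13 hours.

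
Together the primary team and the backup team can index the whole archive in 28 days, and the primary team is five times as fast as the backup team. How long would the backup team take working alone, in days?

Let the backup team's rate be r; then the primary team's rate is 5r, so together (5 + 1)r = 6r = 1/28.
Thus r = 1/168 per day.
The backup team alone: 168 days; the primary team alone: 168/5 days.

168 days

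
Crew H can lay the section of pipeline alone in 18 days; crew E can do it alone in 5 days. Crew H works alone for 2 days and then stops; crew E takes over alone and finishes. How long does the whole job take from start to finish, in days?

58/9 days

In 2 days crew H does 2/18 = 1/9 of the job, leaving 8/9.
Crew E works at 1/5 per day, so finishing takes 8/9 ÷ 1/5 = 40/9 days.
Total time = 2 + 40/9 = 58/9 days.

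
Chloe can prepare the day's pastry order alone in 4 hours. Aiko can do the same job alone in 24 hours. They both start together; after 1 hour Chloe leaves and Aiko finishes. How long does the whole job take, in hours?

18 hours

In the first 1 hour the combined rate is 7/24, so 7/24 of the job is done, leaving 17/24.
After Chloe leaves the rate is 1/24 per hour; the remaining 17/24 takes 17 hours.
Total = 1 + 17 = 18 hours.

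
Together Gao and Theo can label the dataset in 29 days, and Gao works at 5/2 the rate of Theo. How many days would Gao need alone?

203/5 days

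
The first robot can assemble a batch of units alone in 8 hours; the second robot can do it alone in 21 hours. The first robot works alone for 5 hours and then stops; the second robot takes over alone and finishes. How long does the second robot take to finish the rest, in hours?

63/8 hours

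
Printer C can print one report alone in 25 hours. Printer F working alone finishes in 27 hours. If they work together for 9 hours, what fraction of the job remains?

23/75

Combined rate: 1/25 + 1/27 = (27 + 25)/675 = 52/675 per hour.
In 9 hours they complete 9·52/675 = 52/75 of the job.
So 23/75 remains.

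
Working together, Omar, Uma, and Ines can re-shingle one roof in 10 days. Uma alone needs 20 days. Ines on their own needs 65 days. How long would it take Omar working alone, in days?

260/9 days

Combined rate is 1/10 per day.
Known contribution: 1/20 + 1/65 = (13 + 4)/260 = 17/260 per day.
So Omar's rate is 1/10 − 17/260 = 9/260, meaning 260/9 days alone.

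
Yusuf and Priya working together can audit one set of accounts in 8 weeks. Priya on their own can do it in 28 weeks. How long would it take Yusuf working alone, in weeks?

Combined rate is 1/8 per week.
Known contribution: 1/28 per week.
So Yusuf's rate is 1/8 − 1/28 = 5/56, meaning 56/5 weeks alone.

56/5 weeks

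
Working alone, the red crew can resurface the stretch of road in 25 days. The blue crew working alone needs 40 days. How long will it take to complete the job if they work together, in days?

With two workers the combined time is the product over the sum: 25·40/(25+40) = 1000/65 = 200/13 days.

200/13 days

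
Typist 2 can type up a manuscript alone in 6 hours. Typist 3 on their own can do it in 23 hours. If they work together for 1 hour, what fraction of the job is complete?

29/138

Combined rate: 1/6 + 1/23 = (23 + 6)/138 = 29/138 per hour.
In 1 hour they complete 1·29/138 = 29/138 of the job.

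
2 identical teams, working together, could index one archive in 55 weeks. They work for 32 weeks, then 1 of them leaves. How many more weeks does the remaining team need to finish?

One team does 1/110 of the job per week.
After 32 weeks with 2 teams, 32/55 is done (23/55 left).
With 1 team the rate is 1/110, so the rest takes 23/55 ÷ 1/110 = 46 weeks.

46 weeks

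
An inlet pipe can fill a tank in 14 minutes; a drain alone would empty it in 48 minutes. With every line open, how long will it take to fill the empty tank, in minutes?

Net rate = 1/14 − 1/48 = (24 − 7)/336 = 17/336 per minute.
Filling time = 1 ÷ (17/336) = 336/17 minutes.

336/17 minutes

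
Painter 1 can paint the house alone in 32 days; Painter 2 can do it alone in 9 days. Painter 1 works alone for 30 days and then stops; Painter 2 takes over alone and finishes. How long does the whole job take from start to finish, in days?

489/16 days

In 30 days Painter 1 does 30/32 = 15/16 of the job, leaving 1/16.
Painter 2 works at 1/9 per day, so finishing takes 1/16 ÷ 1/9 = 9/16 days.
Total time = 30 + 9/16 = 489/16 days.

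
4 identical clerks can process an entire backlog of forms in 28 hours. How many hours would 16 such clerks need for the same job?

Total work is 4·28 = 112 clerk-hours.
With 16 clerks: 112/16 = 7 hours.

7 hours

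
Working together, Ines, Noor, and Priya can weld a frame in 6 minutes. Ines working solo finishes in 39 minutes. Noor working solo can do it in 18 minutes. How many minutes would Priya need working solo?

Combined rate is 1/6 per minute.
Known contribution: 1/39 + 1/18 = (6 + 13)/234 = 19/234 per minute.
So Priya's rate is 1/6 − 19/234 = 10/117, meaning 117/10 minutes alone.

117/10 minutes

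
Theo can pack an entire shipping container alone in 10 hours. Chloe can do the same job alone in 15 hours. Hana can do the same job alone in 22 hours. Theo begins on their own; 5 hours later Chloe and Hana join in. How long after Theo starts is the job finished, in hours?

103/14 hours

In the first 5 hours Theo alone does 5/10 = 1/2 of the job, leaving 1/2.
Once everyone is working, combined rate: 1/10 + 1/15 + 1/22 = (33 + 22 + 15)/330 = 70/330 = 7/33 per hour.
Remaining 1/2 at 7/33 per hour takes 33/14 hours.
Total from the start = 5 + 33/14 = 103/14 hours.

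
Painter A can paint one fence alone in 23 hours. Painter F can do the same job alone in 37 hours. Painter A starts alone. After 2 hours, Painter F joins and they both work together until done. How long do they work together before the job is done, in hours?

In the first 2 hours Painter A alone does 2/23 of the job, leaving 21/23.
Once everyone is working, combined rate: 1/23 + 1/37 = (37 + 23)/851 = 60/851 per hour.
Remaining 21/23 at 60/851 per hour takes 259/20 hours.

259/20 hours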